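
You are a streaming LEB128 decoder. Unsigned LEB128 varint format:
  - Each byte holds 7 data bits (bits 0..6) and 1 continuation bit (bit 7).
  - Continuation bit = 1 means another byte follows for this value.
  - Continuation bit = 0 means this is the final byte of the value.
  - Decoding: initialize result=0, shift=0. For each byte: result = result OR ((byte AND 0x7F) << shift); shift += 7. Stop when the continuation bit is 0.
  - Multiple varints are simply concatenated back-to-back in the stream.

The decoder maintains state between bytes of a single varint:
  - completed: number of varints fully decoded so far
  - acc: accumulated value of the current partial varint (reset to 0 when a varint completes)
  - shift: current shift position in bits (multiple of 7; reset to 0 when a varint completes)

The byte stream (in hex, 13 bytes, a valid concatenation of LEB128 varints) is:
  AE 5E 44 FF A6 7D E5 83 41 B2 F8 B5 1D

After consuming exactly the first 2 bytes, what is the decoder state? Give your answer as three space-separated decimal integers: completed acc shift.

byte[0]=0xAE cont=1 payload=0x2E: acc |= 46<<0 -> completed=0 acc=46 shift=7
byte[1]=0x5E cont=0 payload=0x5E: varint #1 complete (value=12078); reset -> completed=1 acc=0 shift=0

Answer: 1 0 0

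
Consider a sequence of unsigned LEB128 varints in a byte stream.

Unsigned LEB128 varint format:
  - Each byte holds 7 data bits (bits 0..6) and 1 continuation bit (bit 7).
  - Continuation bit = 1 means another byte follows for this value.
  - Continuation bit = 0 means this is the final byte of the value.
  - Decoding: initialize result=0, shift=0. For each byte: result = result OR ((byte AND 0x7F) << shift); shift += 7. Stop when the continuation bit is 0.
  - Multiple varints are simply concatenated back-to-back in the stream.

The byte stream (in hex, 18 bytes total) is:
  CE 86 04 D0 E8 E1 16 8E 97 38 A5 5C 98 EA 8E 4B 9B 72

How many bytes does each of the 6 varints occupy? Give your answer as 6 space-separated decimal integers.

Answer: 3 4 3 2 4 2

Derivation:
  byte[0]=0xCE cont=1 payload=0x4E=78: acc |= 78<<0 -> acc=78 shift=7
  byte[1]=0x86 cont=1 payload=0x06=6: acc |= 6<<7 -> acc=846 shift=14
  byte[2]=0x04 cont=0 payload=0x04=4: acc |= 4<<14 -> acc=66382 shift=21 [end]
Varint 1: bytes[0:3] = CE 86 04 -> value 66382 (3 byte(s))
  byte[3]=0xD0 cont=1 payload=0x50=80: acc |= 80<<0 -> acc=80 shift=7
  byte[4]=0xE8 cont=1 payload=0x68=104: acc |= 104<<7 -> acc=13392 shift=14
  byte[5]=0xE1 cont=1 payload=0x61=97: acc |= 97<<14 -> acc=1602640 shift=21
  byte[6]=0x16 cont=0 payload=0x16=22: acc |= 22<<21 -> acc=47739984 shift=28 [end]
Varint 2: bytes[3:7] = D0 E8 E1 16 -> value 47739984 (4 byte(s))
  byte[7]=0x8E cont=1 payload=0x0E=14: acc |= 14<<0 -> acc=14 shift=7
  byte[8]=0x97 cont=1 payload=0x17=23: acc |= 23<<7 -> acc=2958 shift=14
  byte[9]=0x38 cont=0 payload=0x38=56: acc |= 56<<14 -> acc=920462 shift=21 [end]
Varint 3: bytes[7:10] = 8E 97 38 -> value 920462 (3 byte(s))
  byte[10]=0xA5 cont=1 payload=0x25=37: acc |= 37<<0 -> acc=37 shift=7
  byte[11]=0x5C cont=0 payload=0x5C=92: acc |= 92<<7 -> acc=11813 shift=14 [end]
Varint 4: bytes[10:12] = A5 5C -> value 11813 (2 byte(s))
  byte[12]=0x98 cont=1 payload=0x18=24: acc |= 24<<0 -> acc=24 shift=7
  byte[13]=0xEA cont=1 payload=0x6A=106: acc |= 106<<7 -> acc=13592 shift=14
  byte[14]=0x8E cont=1 payload=0x0E=14: acc |= 14<<14 -> acc=242968 shift=21
  byte[15]=0x4B cont=0 payload=0x4B=75: acc |= 75<<21 -> acc=157529368 shift=28 [end]
Varint 5: bytes[12:16] = 98 EA 8E 4B -> value 157529368 (4 byte(s))
  byte[16]=0x9B cont=1 payload=0x1B=27: acc |= 27<<0 -> acc=27 shift=7
  byte[17]=0x72 cont=0 payload=0x72=114: acc |= 114<<7 -> acc=14619 shift=14 [end]
Varint 6: bytes[16:18] = 9B 72 -> value 14619 (2 byte(s))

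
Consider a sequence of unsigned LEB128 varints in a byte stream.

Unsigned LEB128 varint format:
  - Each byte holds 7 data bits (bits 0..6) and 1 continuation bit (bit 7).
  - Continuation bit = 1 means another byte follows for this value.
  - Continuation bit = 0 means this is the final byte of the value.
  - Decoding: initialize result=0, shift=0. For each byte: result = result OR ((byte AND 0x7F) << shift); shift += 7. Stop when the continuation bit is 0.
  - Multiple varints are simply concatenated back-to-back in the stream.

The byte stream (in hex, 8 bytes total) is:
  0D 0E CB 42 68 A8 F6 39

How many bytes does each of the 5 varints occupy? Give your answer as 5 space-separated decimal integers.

Answer: 1 1 2 1 3

Derivation:
  byte[0]=0x0D cont=0 payload=0x0D=13: acc |= 13<<0 -> acc=13 shift=7 [end]
Varint 1: bytes[0:1] = 0D -> value 13 (1 byte(s))
  byte[1]=0x0E cont=0 payload=0x0E=14: acc |= 14<<0 -> acc=14 shift=7 [end]
Varint 2: bytes[1:2] = 0E -> value 14 (1 byte(s))
  byte[2]=0xCB cont=1 payload=0x4B=75: acc |= 75<<0 -> acc=75 shift=7
  byte[3]=0x42 cont=0 payload=0x42=66: acc |= 66<<7 -> acc=8523 shift=14 [end]
Varint 3: bytes[2:4] = CB 42 -> value 8523 (2 byte(s))
  byte[4]=0x68 cont=0 payload=0x68=104: acc |= 104<<0 -> acc=104 shift=7 [end]
Varint 4: bytes[4:5] = 68 -> value 104 (1 byte(s))
  byte[5]=0xA8 cont=1 payload=0x28=40: acc |= 40<<0 -> acc=40 shift=7
  byte[6]=0xF6 cont=1 payload=0x76=118: acc |= 118<<7 -> acc=15144 shift=14
  byte[7]=0x39 cont=0 payload=0x39=57: acc |= 57<<14 -> acc=949032 shift=21 [end]
Varint 5: bytes[5:8] = A8 F6 39 -> value 949032 (3 byte(s))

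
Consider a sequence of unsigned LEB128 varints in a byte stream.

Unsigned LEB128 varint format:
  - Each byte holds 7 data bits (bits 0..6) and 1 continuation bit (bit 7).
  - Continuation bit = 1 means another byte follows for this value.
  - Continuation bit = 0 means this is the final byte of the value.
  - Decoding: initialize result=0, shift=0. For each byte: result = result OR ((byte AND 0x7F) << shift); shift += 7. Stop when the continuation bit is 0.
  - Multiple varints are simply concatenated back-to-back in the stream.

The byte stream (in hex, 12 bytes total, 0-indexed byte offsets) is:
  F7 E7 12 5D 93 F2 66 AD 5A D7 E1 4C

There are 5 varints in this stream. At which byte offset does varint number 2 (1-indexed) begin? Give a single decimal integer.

Answer: 3

Derivation:
  byte[0]=0xF7 cont=1 payload=0x77=119: acc |= 119<<0 -> acc=119 shift=7
  byte[1]=0xE7 cont=1 payload=0x67=103: acc |= 103<<7 -> acc=13303 shift=14
  byte[2]=0x12 cont=0 payload=0x12=18: acc |= 18<<14 -> acc=308215 shift=21 [end]
Varint 1: bytes[0:3] = F7 E7 12 -> value 308215 (3 byte(s))
  byte[3]=0x5D cont=0 payload=0x5D=93: acc |= 93<<0 -> acc=93 shift=7 [end]
Varint 2: bytes[3:4] = 5D -> value 93 (1 byte(s))
  byte[4]=0x93 cont=1 payload=0x13=19: acc |= 19<<0 -> acc=19 shift=7
  byte[5]=0xF2 cont=1 payload=0x72=114: acc |= 114<<7 -> acc=14611 shift=14
  byte[6]=0x66 cont=0 payload=0x66=102: acc |= 102<<14 -> acc=1685779 shift=21 [end]
Varint 3: bytes[4:7] = 93 F2 66 -> value 1685779 (3 byte(s))
  byte[7]=0xAD cont=1 payload=0x2D=45: acc |= 45<<0 -> acc=45 shift=7
  byte[8]=0x5A cont=0 payload=0x5A=90: acc |= 90<<7 -> acc=11565 shift=14 [end]
Varint 4: bytes[7:9] = AD 5A -> value 11565 (2 byte(s))
  byte[9]=0xD7 cont=1 payload=0x57=87: acc |= 87<<0 -> acc=87 shift=7
  byte[10]=0xE1 cont=1 payload=0x61=97: acc |= 97<<7 -> acc=12503 shift=14
  byte[11]=0x4C cont=0 payload=0x4C=76: acc |= 76<<14 -> acc=1257687 shift=21 [end]
Varint 5: bytes[9:12] = D7 E1 4C -> value 1257687 (3 byte(s))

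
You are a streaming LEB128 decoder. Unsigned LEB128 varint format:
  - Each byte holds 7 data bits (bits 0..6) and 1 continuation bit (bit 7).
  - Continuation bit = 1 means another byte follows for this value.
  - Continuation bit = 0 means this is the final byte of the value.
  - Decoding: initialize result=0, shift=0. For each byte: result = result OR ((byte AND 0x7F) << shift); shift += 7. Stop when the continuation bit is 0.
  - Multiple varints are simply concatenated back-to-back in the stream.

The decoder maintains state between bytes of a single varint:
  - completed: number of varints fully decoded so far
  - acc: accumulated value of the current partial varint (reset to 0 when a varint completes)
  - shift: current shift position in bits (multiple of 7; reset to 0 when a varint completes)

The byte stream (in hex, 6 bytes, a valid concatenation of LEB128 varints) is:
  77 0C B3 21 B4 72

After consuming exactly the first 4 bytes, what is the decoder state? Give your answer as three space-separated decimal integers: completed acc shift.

byte[0]=0x77 cont=0 payload=0x77: varint #1 complete (value=119); reset -> completed=1 acc=0 shift=0
byte[1]=0x0C cont=0 payload=0x0C: varint #2 complete (value=12); reset -> completed=2 acc=0 shift=0
byte[2]=0xB3 cont=1 payload=0x33: acc |= 51<<0 -> completed=2 acc=51 shift=7
byte[3]=0x21 cont=0 payload=0x21: varint #3 complete (value=4275); reset -> completed=3 acc=0 shift=0

Answer: 3 0 0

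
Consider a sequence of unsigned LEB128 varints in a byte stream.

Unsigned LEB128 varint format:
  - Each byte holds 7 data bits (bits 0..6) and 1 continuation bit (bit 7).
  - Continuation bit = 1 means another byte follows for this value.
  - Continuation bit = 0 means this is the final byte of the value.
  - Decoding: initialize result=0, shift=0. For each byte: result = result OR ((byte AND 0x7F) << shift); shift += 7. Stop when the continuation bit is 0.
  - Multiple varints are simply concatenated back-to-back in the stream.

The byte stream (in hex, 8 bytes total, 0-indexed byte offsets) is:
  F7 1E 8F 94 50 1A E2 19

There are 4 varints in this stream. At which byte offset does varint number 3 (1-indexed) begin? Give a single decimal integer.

Answer: 5

Derivation:
  byte[0]=0xF7 cont=1 payload=0x77=119: acc |= 119<<0 -> acc=119 shift=7
  byte[1]=0x1E cont=0 payload=0x1E=30: acc |= 30<<7 -> acc=3959 shift=14 [end]
Varint 1: bytes[0:2] = F7 1E -> value 3959 (2 byte(s))
  byte[2]=0x8F cont=1 payload=0x0F=15: acc |= 15<<0 -> acc=15 shift=7
  byte[3]=0x94 cont=1 payload=0x14=20: acc |= 20<<7 -> acc=2575 shift=14
  byte[4]=0x50 cont=0 payload=0x50=80: acc |= 80<<14 -> acc=1313295 shift=21 [end]
Varint 2: bytes[2:5] = 8F 94 50 -> value 1313295 (3 byte(s))
  byte[5]=0x1A cont=0 payload=0x1A=26: acc |= 26<<0 -> acc=26 shift=7 [end]
Varint 3: bytes[5:6] = 1A -> value 26 (1 byte(s))
  byte[6]=0xE2 cont=1 payload=0x62=98: acc |= 98<<0 -> acc=98 shift=7
  byte[7]=0x19 cont=0 payload=0x19=25: acc |= 25<<7 -> acc=3298 shift=14 [end]
Varint 4: bytes[6:8] = E2 19 -> value 3298 (2 byte(s))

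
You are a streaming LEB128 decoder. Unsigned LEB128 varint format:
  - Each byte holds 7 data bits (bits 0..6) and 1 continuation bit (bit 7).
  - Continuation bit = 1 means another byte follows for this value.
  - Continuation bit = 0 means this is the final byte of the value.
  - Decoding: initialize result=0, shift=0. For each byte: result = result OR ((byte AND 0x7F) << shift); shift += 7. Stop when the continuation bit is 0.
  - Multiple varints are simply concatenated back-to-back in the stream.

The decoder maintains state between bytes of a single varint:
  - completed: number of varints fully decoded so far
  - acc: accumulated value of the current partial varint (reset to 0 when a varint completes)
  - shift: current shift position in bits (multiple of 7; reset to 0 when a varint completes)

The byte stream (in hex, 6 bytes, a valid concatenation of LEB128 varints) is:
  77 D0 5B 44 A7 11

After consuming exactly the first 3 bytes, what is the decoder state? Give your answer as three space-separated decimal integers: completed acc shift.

Answer: 2 0 0

Derivation:
byte[0]=0x77 cont=0 payload=0x77: varint #1 complete (value=119); reset -> completed=1 acc=0 shift=0
byte[1]=0xD0 cont=1 payload=0x50: acc |= 80<<0 -> completed=1 acc=80 shift=7
byte[2]=0x5B cont=0 payload=0x5B: varint #2 complete (value=11728); reset -> completed=2 acc=0 shift=0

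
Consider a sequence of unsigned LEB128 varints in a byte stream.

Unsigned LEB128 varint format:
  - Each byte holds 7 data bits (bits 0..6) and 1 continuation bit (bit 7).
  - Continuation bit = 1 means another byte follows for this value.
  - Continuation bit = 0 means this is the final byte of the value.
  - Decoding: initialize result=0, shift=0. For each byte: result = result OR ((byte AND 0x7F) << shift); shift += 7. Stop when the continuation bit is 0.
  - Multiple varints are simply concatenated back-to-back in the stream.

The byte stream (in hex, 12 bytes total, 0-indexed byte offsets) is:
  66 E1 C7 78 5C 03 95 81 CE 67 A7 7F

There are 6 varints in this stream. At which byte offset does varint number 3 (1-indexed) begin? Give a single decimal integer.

Answer: 4

Derivation:
  byte[0]=0x66 cont=0 payload=0x66=102: acc |= 102<<0 -> acc=102 shift=7 [end]
Varint 1: bytes[0:1] = 66 -> value 102 (1 byte(s))
  byte[1]=0xE1 cont=1 payload=0x61=97: acc |= 97<<0 -> acc=97 shift=7
  byte[2]=0xC7 cont=1 payload=0x47=71: acc |= 71<<7 -> acc=9185 shift=14
  byte[3]=0x78 cont=0 payload=0x78=120: acc |= 120<<14 -> acc=1975265 shift=21 [end]
Varint 2: bytes[1:4] = E1 C7 78 -> value 1975265 (3 byte(s))
  byte[4]=0x5C cont=0 payload=0x5C=92: acc |= 92<<0 -> acc=92 shift=7 [end]
Varint 3: bytes[4:5] = 5C -> value 92 (1 byte(s))
  byte[5]=0x03 cont=0 payload=0x03=3: acc |= 3<<0 -> acc=3 shift=7 [end]
Varint 4: bytes[5:6] = 03 -> value 3 (1 byte(s))
  byte[6]=0x95 cont=1 payload=0x15=21: acc |= 21<<0 -> acc=21 shift=7
  byte[7]=0x81 cont=1 payload=0x01=1: acc |= 1<<7 -> acc=149 shift=14
  byte[8]=0xCE cont=1 payload=0x4E=78: acc |= 78<<14 -> acc=1278101 shift=21
  byte[9]=0x67 cont=0 payload=0x67=103: acc |= 103<<21 -> acc=217284757 shift=28 [end]
Varint 5: bytes[6:10] = 95 81 CE 67 -> value 217284757 (4 byte(s))
  byte[10]=0xA7 cont=1 payload=0x27=39: acc |= 39<<0 -> acc=39 shift=7
  byte[11]=0x7F cont=0 payload=0x7F=127: acc |= 127<<7 -> acc=16295 shift=14 [end]
Varint 6: bytes[10:12] = A7 7F -> value 16295 (2 byte(s))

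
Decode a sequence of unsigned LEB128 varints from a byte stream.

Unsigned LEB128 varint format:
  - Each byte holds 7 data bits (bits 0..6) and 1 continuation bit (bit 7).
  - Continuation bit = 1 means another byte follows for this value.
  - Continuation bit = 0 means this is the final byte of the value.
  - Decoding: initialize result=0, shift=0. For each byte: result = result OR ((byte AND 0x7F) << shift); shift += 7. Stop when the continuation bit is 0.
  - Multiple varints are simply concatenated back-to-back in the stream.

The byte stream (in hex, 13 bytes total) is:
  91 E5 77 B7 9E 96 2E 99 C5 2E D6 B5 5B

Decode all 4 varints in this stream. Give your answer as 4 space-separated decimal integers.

  byte[0]=0x91 cont=1 payload=0x11=17: acc |= 17<<0 -> acc=17 shift=7
  byte[1]=0xE5 cont=1 payload=0x65=101: acc |= 101<<7 -> acc=12945 shift=14
  byte[2]=0x77 cont=0 payload=0x77=119: acc |= 119<<14 -> acc=1962641 shift=21 [end]
Varint 1: bytes[0:3] = 91 E5 77 -> value 1962641 (3 byte(s))
  byte[3]=0xB7 cont=1 payload=0x37=55: acc |= 55<<0 -> acc=55 shift=7
  byte[4]=0x9E cont=1 payload=0x1E=30: acc |= 30<<7 -> acc=3895 shift=14
  byte[5]=0x96 cont=1 payload=0x16=22: acc |= 22<<14 -> acc=364343 shift=21
  byte[6]=0x2E cont=0 payload=0x2E=46: acc |= 46<<21 -> acc=96833335 shift=28 [end]
Varint 2: bytes[3:7] = B7 9E 96 2E -> value 96833335 (4 byte(s))
  byte[7]=0x99 cont=1 payload=0x19=25: acc |= 25<<0 -> acc=25 shift=7
  byte[8]=0xC5 cont=1 payload=0x45=69: acc |= 69<<7 -> acc=8857 shift=14
  byte[9]=0x2E cont=0 payload=0x2E=46: acc |= 46<<14 -> acc=762521 shift=21 [end]
Varint 3: bytes[7:10] = 99 C5 2E -> value 762521 (3 byte(s))
  byte[10]=0xD6 cont=1 payload=0x56=86: acc |= 86<<0 -> acc=86 shift=7
  byte[11]=0xB5 cont=1 payload=0x35=53: acc |= 53<<7 -> acc=6870 shift=14
  byte[12]=0x5B cont=0 payload=0x5B=91: acc |= 91<<14 -> acc=1497814 shift=21 [end]
Varint 4: bytes[10:13] = D6 B5 5B -> value 1497814 (3 byte(s))

Answer: 1962641 96833335 762521 1497814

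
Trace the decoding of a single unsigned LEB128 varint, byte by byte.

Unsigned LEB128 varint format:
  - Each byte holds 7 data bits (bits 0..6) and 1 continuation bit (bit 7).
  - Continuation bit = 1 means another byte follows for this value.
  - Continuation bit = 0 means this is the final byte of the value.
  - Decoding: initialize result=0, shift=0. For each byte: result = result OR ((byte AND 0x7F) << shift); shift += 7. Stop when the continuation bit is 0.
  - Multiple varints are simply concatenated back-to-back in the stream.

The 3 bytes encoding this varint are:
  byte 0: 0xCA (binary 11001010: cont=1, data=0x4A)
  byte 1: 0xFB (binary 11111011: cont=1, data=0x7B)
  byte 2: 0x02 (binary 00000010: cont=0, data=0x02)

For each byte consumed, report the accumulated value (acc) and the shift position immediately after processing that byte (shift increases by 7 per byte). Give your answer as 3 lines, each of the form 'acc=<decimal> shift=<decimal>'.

Answer: acc=74 shift=7
acc=15818 shift=14
acc=48586 shift=21

Derivation:
byte 0=0xCA: payload=0x4A=74, contrib = 74<<0 = 74; acc -> 74, shift -> 7
byte 1=0xFB: payload=0x7B=123, contrib = 123<<7 = 15744; acc -> 15818, shift -> 14
byte 2=0x02: payload=0x02=2, contrib = 2<<14 = 32768; acc -> 48586, shift -> 21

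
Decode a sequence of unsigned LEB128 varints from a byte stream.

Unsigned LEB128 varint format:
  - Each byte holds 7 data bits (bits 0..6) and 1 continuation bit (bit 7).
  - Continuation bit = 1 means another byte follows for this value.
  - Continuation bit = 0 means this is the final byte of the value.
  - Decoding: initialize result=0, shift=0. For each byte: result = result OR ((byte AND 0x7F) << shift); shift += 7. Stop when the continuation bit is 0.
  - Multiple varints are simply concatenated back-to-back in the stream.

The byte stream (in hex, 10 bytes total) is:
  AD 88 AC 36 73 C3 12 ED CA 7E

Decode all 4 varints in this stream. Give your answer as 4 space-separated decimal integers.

Answer: 113968173 115 2371 2073965

Derivation:
  byte[0]=0xAD cont=1 payload=0x2D=45: acc |= 45<<0 -> acc=45 shift=7
  byte[1]=0x88 cont=1 payload=0x08=8: acc |= 8<<7 -> acc=1069 shift=14
  byte[2]=0xAC cont=1 payload=0x2C=44: acc |= 44<<14 -> acc=721965 shift=21
  byte[3]=0x36 cont=0 payload=0x36=54: acc |= 54<<21 -> acc=113968173 shift=28 [end]
Varint 1: bytes[0:4] = AD 88 AC 36 -> value 113968173 (4 byte(s))
  byte[4]=0x73 cont=0 payload=0x73=115: acc |= 115<<0 -> acc=115 shift=7 [end]
Varint 2: bytes[4:5] = 73 -> value 115 (1 byte(s))
  byte[5]=0xC3 cont=1 payload=0x43=67: acc |= 67<<0 -> acc=67 shift=7
  byte[6]=0x12 cont=0 payload=0x12=18: acc |= 18<<7 -> acc=2371 shift=14 [end]
Varint 3: bytes[5:7] = C3 12 -> value 2371 (2 byte(s))
  byte[7]=0xED cont=1 payload=0x6D=109: acc |= 109<<0 -> acc=109 shift=7
  byte[8]=0xCA cont=1 payload=0x4A=74: acc |= 74<<7 -> acc=9581 shift=14
  byte[9]=0x7E cont=0 payload=0x7E=126: acc |= 126<<14 -> acc=2073965 shift=21 [end]
Varint 4: bytes[7:10] = ED CA 7E -> value 2073965 (3 byte(s))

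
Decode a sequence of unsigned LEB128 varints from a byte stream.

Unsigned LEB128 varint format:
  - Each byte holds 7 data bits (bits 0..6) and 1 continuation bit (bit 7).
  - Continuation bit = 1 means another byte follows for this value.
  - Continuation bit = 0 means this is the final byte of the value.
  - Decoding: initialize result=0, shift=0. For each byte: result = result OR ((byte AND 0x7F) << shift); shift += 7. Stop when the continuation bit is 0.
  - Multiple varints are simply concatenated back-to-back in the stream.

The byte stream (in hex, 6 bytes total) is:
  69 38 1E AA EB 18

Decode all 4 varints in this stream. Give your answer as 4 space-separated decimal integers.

  byte[0]=0x69 cont=0 payload=0x69=105: acc |= 105<<0 -> acc=105 shift=7 [end]
Varint 1: bytes[0:1] = 69 -> value 105 (1 byte(s))
  byte[1]=0x38 cont=0 payload=0x38=56: acc |= 56<<0 -> acc=56 shift=7 [end]
Varint 2: bytes[1:2] = 38 -> value 56 (1 byte(s))
  byte[2]=0x1E cont=0 payload=0x1E=30: acc |= 30<<0 -> acc=30 shift=7 [end]
Varint 3: bytes[2:3] = 1E -> value 30 (1 byte(s))
  byte[3]=0xAA cont=1 payload=0x2A=42: acc |= 42<<0 -> acc=42 shift=7
  byte[4]=0xEB cont=1 payload=0x6B=107: acc |= 107<<7 -> acc=13738 shift=14
  byte[5]=0x18 cont=0 payload=0x18=24: acc |= 24<<14 -> acc=406954 shift=21 [end]
Varint 4: bytes[3:6] = AA EB 18 -> value 406954 (3 byte(s))

Answer: 105 56 30 406954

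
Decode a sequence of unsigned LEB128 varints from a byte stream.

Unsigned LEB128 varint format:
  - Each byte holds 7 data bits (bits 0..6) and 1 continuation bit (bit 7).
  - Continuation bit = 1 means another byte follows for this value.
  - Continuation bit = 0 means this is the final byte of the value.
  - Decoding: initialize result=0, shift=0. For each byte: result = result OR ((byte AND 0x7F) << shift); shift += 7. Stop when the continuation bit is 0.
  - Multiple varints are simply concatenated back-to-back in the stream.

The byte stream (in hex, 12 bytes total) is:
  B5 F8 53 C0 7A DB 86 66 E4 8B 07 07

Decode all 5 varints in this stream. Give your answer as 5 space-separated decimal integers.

  byte[0]=0xB5 cont=1 payload=0x35=53: acc |= 53<<0 -> acc=53 shift=7
  byte[1]=0xF8 cont=1 payload=0x78=120: acc |= 120<<7 -> acc=15413 shift=14
  byte[2]=0x53 cont=0 payload=0x53=83: acc |= 83<<14 -> acc=1375285 shift=21 [end]
Varint 1: bytes[0:3] = B5 F8 53 -> value 1375285 (3 byte(s))
  byte[3]=0xC0 cont=1 payload=0x40=64: acc |= 64<<0 -> acc=64 shift=7
  byte[4]=0x7A cont=0 payload=0x7A=122: acc |= 122<<7 -> acc=15680 shift=14 [end]
Varint 2: bytes[3:5] = C0 7A -> value 15680 (2 byte(s))
  byte[5]=0xDB cont=1 payload=0x5B=91: acc |= 91<<0 -> acc=91 shift=7
  byte[6]=0x86 cont=1 payload=0x06=6: acc |= 6<<7 -> acc=859 shift=14
  byte[7]=0x66 cont=0 payload=0x66=102: acc |= 102<<14 -> acc=1672027 shift=21 [end]
Varint 3: bytes[5:8] = DB 86 66 -> value 1672027 (3 byte(s))
  byte[8]=0xE4 cont=1 payload=0x64=100: acc |= 100<<0 -> acc=100 shift=7
  byte[9]=0x8B cont=1 payload=0x0B=11: acc |= 11<<7 -> acc=1508 shift=14
  byte[10]=0x07 cont=0 payload=0x07=7: acc |= 7<<14 -> acc=116196 shift=21 [end]
Varint 4: bytes[8:11] = E4 8B 07 -> value 116196 (3 byte(s))
  byte[11]=0x07 cont=0 payload=0x07=7: acc |= 7<<0 -> acc=7 shift=7 [end]
Varint 5: bytes[11:12] = 07 -> value 7 (1 byte(s))

Answer: 1375285 15680 1672027 116196 7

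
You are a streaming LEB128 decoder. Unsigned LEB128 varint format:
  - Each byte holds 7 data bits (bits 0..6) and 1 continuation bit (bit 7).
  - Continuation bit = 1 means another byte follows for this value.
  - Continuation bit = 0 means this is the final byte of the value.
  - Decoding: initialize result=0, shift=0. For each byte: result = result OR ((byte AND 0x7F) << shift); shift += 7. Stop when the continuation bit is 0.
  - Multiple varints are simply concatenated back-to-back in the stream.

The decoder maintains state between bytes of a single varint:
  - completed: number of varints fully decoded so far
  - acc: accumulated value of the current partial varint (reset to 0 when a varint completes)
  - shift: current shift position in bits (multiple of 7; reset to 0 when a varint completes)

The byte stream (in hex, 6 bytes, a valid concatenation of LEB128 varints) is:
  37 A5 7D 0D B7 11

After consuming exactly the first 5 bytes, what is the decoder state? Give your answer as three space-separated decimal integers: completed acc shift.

Answer: 3 55 7

Derivation:
byte[0]=0x37 cont=0 payload=0x37: varint #1 complete (value=55); reset -> completed=1 acc=0 shift=0
byte[1]=0xA5 cont=1 payload=0x25: acc |= 37<<0 -> completed=1 acc=37 shift=7
byte[2]=0x7D cont=0 payload=0x7D: varint #2 complete (value=16037); reset -> completed=2 acc=0 shift=0
byte[3]=0x0D cont=0 payload=0x0D: varint #3 complete (value=13); reset -> completed=3 acc=0 shift=0
byte[4]=0xB7 cont=1 payload=0x37: acc |= 55<<0 -> completed=3 acc=55 shift=7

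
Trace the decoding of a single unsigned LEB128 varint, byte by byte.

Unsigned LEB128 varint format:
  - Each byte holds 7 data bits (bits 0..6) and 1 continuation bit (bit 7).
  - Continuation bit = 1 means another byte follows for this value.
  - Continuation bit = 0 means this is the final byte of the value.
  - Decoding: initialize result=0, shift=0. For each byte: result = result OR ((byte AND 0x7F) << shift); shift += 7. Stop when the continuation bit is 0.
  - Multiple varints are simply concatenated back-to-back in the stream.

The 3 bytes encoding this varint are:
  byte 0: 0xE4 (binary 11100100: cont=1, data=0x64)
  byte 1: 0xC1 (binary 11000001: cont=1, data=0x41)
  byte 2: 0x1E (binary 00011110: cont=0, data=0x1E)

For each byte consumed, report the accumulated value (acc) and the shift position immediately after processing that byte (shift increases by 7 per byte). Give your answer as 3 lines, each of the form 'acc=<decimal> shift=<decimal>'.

Answer: acc=100 shift=7
acc=8420 shift=14
acc=499940 shift=21

Derivation:
byte 0=0xE4: payload=0x64=100, contrib = 100<<0 = 100; acc -> 100, shift -> 7
byte 1=0xC1: payload=0x41=65, contrib = 65<<7 = 8320; acc -> 8420, shift -> 14
byte 2=0x1E: payload=0x1E=30, contrib = 30<<14 = 491520; acc -> 499940, shift -> 21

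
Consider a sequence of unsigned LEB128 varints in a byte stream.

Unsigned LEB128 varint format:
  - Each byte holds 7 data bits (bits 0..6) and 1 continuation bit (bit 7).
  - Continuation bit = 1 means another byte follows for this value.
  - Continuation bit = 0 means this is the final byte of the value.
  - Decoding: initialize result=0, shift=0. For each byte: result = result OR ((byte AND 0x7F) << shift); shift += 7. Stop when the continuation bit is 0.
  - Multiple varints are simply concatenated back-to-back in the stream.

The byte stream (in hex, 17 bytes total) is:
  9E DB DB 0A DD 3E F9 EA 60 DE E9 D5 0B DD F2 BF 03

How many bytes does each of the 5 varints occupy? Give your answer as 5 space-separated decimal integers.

  byte[0]=0x9E cont=1 payload=0x1E=30: acc |= 30<<0 -> acc=30 shift=7
  byte[1]=0xDB cont=1 payload=0x5B=91: acc |= 91<<7 -> acc=11678 shift=14
  byte[2]=0xDB cont=1 payload=0x5B=91: acc |= 91<<14 -> acc=1502622 shift=21
  byte[3]=0x0A cont=0 payload=0x0A=10: acc |= 10<<21 -> acc=22474142 shift=28 [end]
Varint 1: bytes[0:4] = 9E DB DB 0A -> value 22474142 (4 byte(s))
  byte[4]=0xDD cont=1 payload=0x5D=93: acc |= 93<<0 -> acc=93 shift=7
  byte[5]=0x3E cont=0 payload=0x3E=62: acc |= 62<<7 -> acc=8029 shift=14 [end]
Varint 2: bytes[4:6] = DD 3E -> value 8029 (2 byte(s))
  byte[6]=0xF9 cont=1 payload=0x79=121: acc |= 121<<0 -> acc=121 shift=7
  byte[7]=0xEA cont=1 payload=0x6A=106: acc |= 106<<7 -> acc=13689 shift=14
  byte[8]=0x60 cont=0 payload=0x60=96: acc |= 96<<14 -> acc=1586553 shift=21 [end]
Varint 3: bytes[6:9] = F9 EA 60 -> value 1586553 (3 byte(s))
  byte[9]=0xDE cont=1 payload=0x5E=94: acc |= 94<<0 -> acc=94 shift=7
  byte[10]=0xE9 cont=1 payload=0x69=105: acc |= 105<<7 -> acc=13534 shift=14
  byte[11]=0xD5 cont=1 payload=0x55=85: acc |= 85<<14 -> acc=1406174 shift=21
  byte[12]=0x0B cont=0 payload=0x0B=11: acc |= 11<<21 -> acc=24474846 shift=28 [end]
Varint 4: bytes[9:13] = DE E9 D5 0B -> value 24474846 (4 byte(s))
  byte[13]=0xDD cont=1 payload=0x5D=93: acc |= 93<<0 -> acc=93 shift=7
  byte[14]=0xF2 cont=1 payload=0x72=114: acc |= 114<<7 -> acc=14685 shift=14
  byte[15]=0xBF cont=1 payload=0x3F=63: acc |= 63<<14 -> acc=1046877 shift=21
  byte[16]=0x03 cont=0 payload=0x03=3: acc |= 3<<21 -> acc=7338333 shift=28 [end]
Varint 5: bytes[13:17] = DD F2 BF 03 -> value 7338333 (4 byte(s))

Answer: 4 2 3 4 4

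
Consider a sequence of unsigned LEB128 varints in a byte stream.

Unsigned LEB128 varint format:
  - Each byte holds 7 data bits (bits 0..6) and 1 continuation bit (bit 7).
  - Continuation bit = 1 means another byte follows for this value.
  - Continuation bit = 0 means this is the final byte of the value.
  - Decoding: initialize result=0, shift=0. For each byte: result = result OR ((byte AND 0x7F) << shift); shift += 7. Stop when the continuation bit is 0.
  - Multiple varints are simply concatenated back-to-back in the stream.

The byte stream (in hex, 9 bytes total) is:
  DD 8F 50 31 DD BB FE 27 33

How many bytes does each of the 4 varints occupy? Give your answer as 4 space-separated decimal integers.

  byte[0]=0xDD cont=1 payload=0x5D=93: acc |= 93<<0 -> acc=93 shift=7
  byte[1]=0x8F cont=1 payload=0x0F=15: acc |= 15<<7 -> acc=2013 shift=14
  byte[2]=0x50 cont=0 payload=0x50=80: acc |= 80<<14 -> acc=1312733 shift=21 [end]
Varint 1: bytes[0:3] = DD 8F 50 -> value 1312733 (3 byte(s))
  byte[3]=0x31 cont=0 payload=0x31=49: acc |= 49<<0 -> acc=49 shift=7 [end]
Varint 2: bytes[3:4] = 31 -> value 49 (1 byte(s))
  byte[4]=0xDD cont=1 payload=0x5D=93: acc |= 93<<0 -> acc=93 shift=7
  byte[5]=0xBB cont=1 payload=0x3B=59: acc |= 59<<7 -> acc=7645 shift=14
  byte[6]=0xFE cont=1 payload=0x7E=126: acc |= 126<<14 -> acc=2072029 shift=21
  byte[7]=0x27 cont=0 payload=0x27=39: acc |= 39<<21 -> acc=83860957 shift=28 [end]
Varint 3: bytes[4:8] = DD BB FE 27 -> value 83860957 (4 byte(s))
  byte[8]=0x33 cont=0 payload=0x33=51: acc |= 51<<0 -> acc=51 shift=7 [end]
Varint 4: bytes[8:9] = 33 -> value 51 (1 byte(s))

Answer: 3 1 4 1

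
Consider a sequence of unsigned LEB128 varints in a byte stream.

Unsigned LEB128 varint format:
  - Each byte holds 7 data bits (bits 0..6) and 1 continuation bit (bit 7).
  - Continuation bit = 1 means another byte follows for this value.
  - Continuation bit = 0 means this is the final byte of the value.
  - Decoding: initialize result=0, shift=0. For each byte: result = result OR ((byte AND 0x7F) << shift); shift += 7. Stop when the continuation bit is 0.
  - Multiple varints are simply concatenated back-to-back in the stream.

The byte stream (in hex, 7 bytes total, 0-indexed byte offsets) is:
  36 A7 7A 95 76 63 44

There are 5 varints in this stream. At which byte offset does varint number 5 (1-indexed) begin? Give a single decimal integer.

  byte[0]=0x36 cont=0 payload=0x36=54: acc |= 54<<0 -> acc=54 shift=7 [end]
Varint 1: bytes[0:1] = 36 -> value 54 (1 byte(s))
  byte[1]=0xA7 cont=1 payload=0x27=39: acc |= 39<<0 -> acc=39 shift=7
  byte[2]=0x7A cont=0 payload=0x7A=122: acc |= 122<<7 -> acc=15655 shift=14 [end]
Varint 2: bytes[1:3] = A7 7A -> value 15655 (2 byte(s))
  byte[3]=0x95 cont=1 payload=0x15=21: acc |= 21<<0 -> acc=21 shift=7
  byte[4]=0x76 cont=0 payload=0x76=118: acc |= 118<<7 -> acc=15125 shift=14 [end]
Varint 3: bytes[3:5] = 95 76 -> value 15125 (2 byte(s))
  byte[5]=0x63 cont=0 payload=0x63=99: acc |= 99<<0 -> acc=99 shift=7 [end]
Varint 4: bytes[5:6] = 63 -> value 99 (1 byte(s))
  byte[6]=0x44 cont=0 payload=0x44=68: acc |= 68<<0 -> acc=68 shift=7 [end]
Varint 5: bytes[6:7] = 44 -> value 68 (1 byte(s))

Answer: 6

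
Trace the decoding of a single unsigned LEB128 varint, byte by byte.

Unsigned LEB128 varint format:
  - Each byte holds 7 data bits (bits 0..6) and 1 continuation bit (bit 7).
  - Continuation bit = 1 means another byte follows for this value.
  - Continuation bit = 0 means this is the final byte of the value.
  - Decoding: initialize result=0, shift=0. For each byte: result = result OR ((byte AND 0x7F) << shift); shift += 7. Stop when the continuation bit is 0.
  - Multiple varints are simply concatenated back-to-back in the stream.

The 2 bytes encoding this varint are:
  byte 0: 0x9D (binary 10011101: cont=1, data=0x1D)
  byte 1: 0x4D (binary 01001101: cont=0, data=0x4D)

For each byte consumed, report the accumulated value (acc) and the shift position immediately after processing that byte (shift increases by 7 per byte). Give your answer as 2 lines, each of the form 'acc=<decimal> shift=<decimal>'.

byte 0=0x9D: payload=0x1D=29, contrib = 29<<0 = 29; acc -> 29, shift -> 7
byte 1=0x4D: payload=0x4D=77, contrib = 77<<7 = 9856; acc -> 9885, shift -> 14

Answer: acc=29 shift=7
acc=9885 shift=14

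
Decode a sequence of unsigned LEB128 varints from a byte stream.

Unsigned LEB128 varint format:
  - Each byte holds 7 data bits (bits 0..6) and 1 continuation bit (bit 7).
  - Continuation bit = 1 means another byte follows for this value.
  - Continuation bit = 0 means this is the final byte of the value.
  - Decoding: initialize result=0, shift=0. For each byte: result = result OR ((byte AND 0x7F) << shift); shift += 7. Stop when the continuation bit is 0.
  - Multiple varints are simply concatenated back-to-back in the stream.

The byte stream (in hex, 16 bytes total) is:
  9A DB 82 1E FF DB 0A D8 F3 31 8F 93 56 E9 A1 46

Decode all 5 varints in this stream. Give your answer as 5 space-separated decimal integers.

Answer: 62959002 175615 817624 1411471 1151209

Derivation:
  byte[0]=0x9A cont=1 payload=0x1A=26: acc |= 26<<0 -> acc=26 shift=7
  byte[1]=0xDB cont=1 payload=0x5B=91: acc |= 91<<7 -> acc=11674 shift=14
  byte[2]=0x82 cont=1 payload=0x02=2: acc |= 2<<14 -> acc=44442 shift=21
  byte[3]=0x1E cont=0 payload=0x1E=30: acc |= 30<<21 -> acc=62959002 shift=28 [end]
Varint 1: bytes[0:4] = 9A DB 82 1E -> value 62959002 (4 byte(s))
  byte[4]=0xFF cont=1 payload=0x7F=127: acc |= 127<<0 -> acc=127 shift=7
  byte[5]=0xDB cont=1 payload=0x5B=91: acc |= 91<<7 -> acc=11775 shift=14
  byte[6]=0x0A cont=0 payload=0x0A=10: acc |= 10<<14 -> acc=175615 shift=21 [end]
Varint 2: bytes[4:7] = FF DB 0A -> value 175615 (3 byte(s))
  byte[7]=0xD8 cont=1 payload=0x58=88: acc |= 88<<0 -> acc=88 shift=7
  byte[8]=0xF3 cont=1 payload=0x73=115: acc |= 115<<7 -> acc=14808 shift=14
  byte[9]=0x31 cont=0 payload=0x31=49: acc |= 49<<14 -> acc=817624 shift=21 [end]
Varint 3: bytes[7:10] = D8 F3 31 -> value 817624 (3 byte(s))
  byte[10]=0x8F cont=1 payload=0x0F=15: acc |= 15<<0 -> acc=15 shift=7
  byte[11]=0x93 cont=1 payload=0x13=19: acc |= 19<<7 -> acc=2447 shift=14
  byte[12]=0x56 cont=0 payload=0x56=86: acc |= 86<<14 -> acc=1411471 shift=21 [end]
Varint 4: bytes[10:13] = 8F 93 56 -> value 1411471 (3 byte(s))
  byte[13]=0xE9 cont=1 payload=0x69=105: acc |= 105<<0 -> acc=105 shift=7
  byte[14]=0xA1 cont=1 payload=0x21=33: acc |= 33<<7 -> acc=4329 shift=14
  byte[15]=0x46 cont=0 payload=0x46=70: acc |= 70<<14 -> acc=1151209 shift=21 [end]
Varint 5: bytes[13:16] = E9 A1 46 -> value 1151209 (3 byte(s))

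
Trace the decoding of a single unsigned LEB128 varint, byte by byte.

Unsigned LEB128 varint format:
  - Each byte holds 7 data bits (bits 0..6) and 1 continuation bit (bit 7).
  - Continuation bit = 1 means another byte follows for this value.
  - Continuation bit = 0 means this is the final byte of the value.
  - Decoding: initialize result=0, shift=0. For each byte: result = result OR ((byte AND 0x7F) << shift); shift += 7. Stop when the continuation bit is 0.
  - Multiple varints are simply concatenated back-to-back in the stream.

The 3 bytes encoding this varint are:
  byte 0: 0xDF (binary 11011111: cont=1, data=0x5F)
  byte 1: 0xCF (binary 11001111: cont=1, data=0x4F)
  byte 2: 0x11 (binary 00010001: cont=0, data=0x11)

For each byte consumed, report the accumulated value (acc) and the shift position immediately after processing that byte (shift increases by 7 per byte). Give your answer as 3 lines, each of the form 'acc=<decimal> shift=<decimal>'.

byte 0=0xDF: payload=0x5F=95, contrib = 95<<0 = 95; acc -> 95, shift -> 7
byte 1=0xCF: payload=0x4F=79, contrib = 79<<7 = 10112; acc -> 10207, shift -> 14
byte 2=0x11: payload=0x11=17, contrib = 17<<14 = 278528; acc -> 288735, shift -> 21

Answer: acc=95 shift=7
acc=10207 shift=14
acc=288735 shift=21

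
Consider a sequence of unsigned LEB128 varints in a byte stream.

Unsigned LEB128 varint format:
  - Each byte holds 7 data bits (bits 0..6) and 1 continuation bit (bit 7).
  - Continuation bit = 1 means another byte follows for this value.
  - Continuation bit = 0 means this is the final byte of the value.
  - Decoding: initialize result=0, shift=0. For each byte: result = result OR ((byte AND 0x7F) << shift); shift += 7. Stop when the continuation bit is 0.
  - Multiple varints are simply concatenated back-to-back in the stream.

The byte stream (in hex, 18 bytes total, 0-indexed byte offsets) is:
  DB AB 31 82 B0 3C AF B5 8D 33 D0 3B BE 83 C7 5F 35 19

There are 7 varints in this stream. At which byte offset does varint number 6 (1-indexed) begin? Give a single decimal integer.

Answer: 16

Derivation:
  byte[0]=0xDB cont=1 payload=0x5B=91: acc |= 91<<0 -> acc=91 shift=7
  byte[1]=0xAB cont=1 payload=0x2B=43: acc |= 43<<7 -> acc=5595 shift=14
  byte[2]=0x31 cont=0 payload=0x31=49: acc |= 49<<14 -> acc=808411 shift=21 [end]
Varint 1: bytes[0:3] = DB AB 31 -> value 808411 (3 byte(s))
  byte[3]=0x82 cont=1 payload=0x02=2: acc |= 2<<0 -> acc=2 shift=7
  byte[4]=0xB0 cont=1 payload=0x30=48: acc |= 48<<7 -> acc=6146 shift=14
  byte[5]=0x3C cont=0 payload=0x3C=60: acc |= 60<<14 -> acc=989186 shift=21 [end]
Varint 2: bytes[3:6] = 82 B0 3C -> value 989186 (3 byte(s))
  byte[6]=0xAF cont=1 payload=0x2F=47: acc |= 47<<0 -> acc=47 shift=7
  byte[7]=0xB5 cont=1 payload=0x35=53: acc |= 53<<7 -> acc=6831 shift=14
  byte[8]=0x8D cont=1 payload=0x0D=13: acc |= 13<<14 -> acc=219823 shift=21
  byte[9]=0x33 cont=0 payload=0x33=51: acc |= 51<<21 -> acc=107174575 shift=28 [end]
Varint 3: bytes[6:10] = AF B5 8D 33 -> value 107174575 (4 byte(s))
  byte[10]=0xD0 cont=1 payload=0x50=80: acc |= 80<<0 -> acc=80 shift=7
  byte[11]=0x3B cont=0 payload=0x3B=59: acc |= 59<<7 -> acc=7632 shift=14 [end]
Varint 4: bytes[10:12] = D0 3B -> value 7632 (2 byte(s))
  byte[12]=0xBE cont=1 payload=0x3E=62: acc |= 62<<0 -> acc=62 shift=7
  byte[13]=0x83 cont=1 payload=0x03=3: acc |= 3<<7 -> acc=446 shift=14
  byte[14]=0xC7 cont=1 payload=0x47=71: acc |= 71<<14 -> acc=1163710 shift=21
  byte[15]=0x5F cont=0 payload=0x5F=95: acc |= 95<<21 -> acc=200393150 shift=28 [end]
Varint 5: bytes[12:16] = BE 83 C7 5F -> value 200393150 (4 byte(s))
  byte[16]=0x35 cont=0 payload=0x35=53: acc |= 53<<0 -> acc=53 shift=7 [end]
Varint 6: bytes[16:17] = 35 -> value 53 (1 byte(s))
  byte[17]=0x19 cont=0 payload=0x19=25: acc |= 25<<0 -> acc=25 shift=7 [end]
Varint 7: bytes[17:18] = 19 -> value 25 (1 byte(s))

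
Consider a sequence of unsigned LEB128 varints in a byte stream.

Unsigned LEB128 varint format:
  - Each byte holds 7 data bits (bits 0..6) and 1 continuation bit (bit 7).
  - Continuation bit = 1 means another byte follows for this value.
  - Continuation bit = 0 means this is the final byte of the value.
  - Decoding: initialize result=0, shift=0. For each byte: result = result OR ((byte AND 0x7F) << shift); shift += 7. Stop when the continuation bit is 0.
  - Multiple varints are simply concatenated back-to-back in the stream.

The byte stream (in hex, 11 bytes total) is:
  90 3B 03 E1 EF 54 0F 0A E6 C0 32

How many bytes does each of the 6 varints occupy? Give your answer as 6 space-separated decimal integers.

Answer: 2 1 3 1 1 3

Derivation:
  byte[0]=0x90 cont=1 payload=0x10=16: acc |= 16<<0 -> acc=16 shift=7
  byte[1]=0x3B cont=0 payload=0x3B=59: acc |= 59<<7 -> acc=7568 shift=14 [end]
Varint 1: bytes[0:2] = 90 3B -> value 7568 (2 byte(s))
  byte[2]=0x03 cont=0 payload=0x03=3: acc |= 3<<0 -> acc=3 shift=7 [end]
Varint 2: bytes[2:3] = 03 -> value 3 (1 byte(s))
  byte[3]=0xE1 cont=1 payload=0x61=97: acc |= 97<<0 -> acc=97 shift=7
  byte[4]=0xEF cont=1 payload=0x6F=111: acc |= 111<<7 -> acc=14305 shift=14
  byte[5]=0x54 cont=0 payload=0x54=84: acc |= 84<<14 -> acc=1390561 shift=21 [end]
Varint 3: bytes[3:6] = E1 EF 54 -> value 1390561 (3 byte(s))
  byte[6]=0x0F cont=0 payload=0x0F=15: acc |= 15<<0 -> acc=15 shift=7 [end]
Varint 4: bytes[6:7] = 0F -> value 15 (1 byte(s))
  byte[7]=0x0A cont=0 payload=0x0A=10: acc |= 10<<0 -> acc=10 shift=7 [end]
Varint 5: bytes[7:8] = 0A -> value 10 (1 byte(s))
  byte[8]=0xE6 cont=1 payload=0x66=102: acc |= 102<<0 -> acc=102 shift=7
  byte[9]=0xC0 cont=1 payload=0x40=64: acc |= 64<<7 -> acc=8294 shift=14
  byte[10]=0x32 cont=0 payload=0x32=50: acc |= 50<<14 -> acc=827494 shift=21 [end]
Varint 6: bytes[8:11] = E6 C0 32 -> value 827494 (3 byte(s))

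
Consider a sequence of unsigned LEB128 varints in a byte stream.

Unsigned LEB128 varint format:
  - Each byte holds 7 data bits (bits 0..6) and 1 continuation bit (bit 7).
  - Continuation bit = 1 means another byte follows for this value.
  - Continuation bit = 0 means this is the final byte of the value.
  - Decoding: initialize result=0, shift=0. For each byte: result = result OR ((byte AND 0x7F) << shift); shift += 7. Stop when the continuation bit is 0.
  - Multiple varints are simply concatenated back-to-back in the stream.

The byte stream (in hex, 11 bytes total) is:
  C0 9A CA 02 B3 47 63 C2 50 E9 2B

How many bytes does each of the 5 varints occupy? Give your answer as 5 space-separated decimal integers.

Answer: 4 2 1 2 2

Derivation:
  byte[0]=0xC0 cont=1 payload=0x40=64: acc |= 64<<0 -> acc=64 shift=7
  byte[1]=0x9A cont=1 payload=0x1A=26: acc |= 26<<7 -> acc=3392 shift=14
  byte[2]=0xCA cont=1 payload=0x4A=74: acc |= 74<<14 -> acc=1215808 shift=21
  byte[3]=0x02 cont=0 payload=0x02=2: acc |= 2<<21 -> acc=5410112 shift=28 [end]
Varint 1: bytes[0:4] = C0 9A CA 02 -> value 5410112 (4 byte(s))
  byte[4]=0xB3 cont=1 payload=0x33=51: acc |= 51<<0 -> acc=51 shift=7
  byte[5]=0x47 cont=0 payload=0x47=71: acc |= 71<<7 -> acc=9139 shift=14 [end]
Varint 2: bytes[4:6] = B3 47 -> value 9139 (2 byte(s))
  byte[6]=0x63 cont=0 payload=0x63=99: acc |= 99<<0 -> acc=99 shift=7 [end]
Varint 3: bytes[6:7] = 63 -> value 99 (1 byte(s))
  byte[7]=0xC2 cont=1 payload=0x42=66: acc |= 66<<0 -> acc=66 shift=7
  byte[8]=0x50 cont=0 payload=0x50=80: acc |= 80<<7 -> acc=10306 shift=14 [end]
Varint 4: bytes[7:9] = C2 50 -> value 10306 (2 byte(s))
  byte[9]=0xE9 cont=1 payload=0x69=105: acc |= 105<<0 -> acc=105 shift=7
  byte[10]=0x2B cont=0 payload=0x2B=43: acc |= 43<<7 -> acc=5609 shift=14 [end]
Varint 5: bytes[9:11] = E9 2B -> value 5609 (2 byte(s))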